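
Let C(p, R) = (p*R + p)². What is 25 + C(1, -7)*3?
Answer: 133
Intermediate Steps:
C(p, R) = (p + R*p)² (C(p, R) = (R*p + p)² = (p + R*p)²)
25 + C(1, -7)*3 = 25 + (1²*(1 - 7)²)*3 = 25 + (1*(-6)²)*3 = 25 + (1*36)*3 = 25 + 36*3 = 25 + 108 = 133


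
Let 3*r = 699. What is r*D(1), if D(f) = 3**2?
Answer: 2097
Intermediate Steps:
D(f) = 9
r = 233 (r = (1/3)*699 = 233)
r*D(1) = 233*9 = 2097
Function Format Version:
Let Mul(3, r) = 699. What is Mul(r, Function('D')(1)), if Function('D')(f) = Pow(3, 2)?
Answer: 2097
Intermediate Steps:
Function('D')(f) = 9
r = 233 (r = Mul(Rational(1, 3), 699) = 233)
Mul(r, Function('D')(1)) = Mul(233, 9) = 2097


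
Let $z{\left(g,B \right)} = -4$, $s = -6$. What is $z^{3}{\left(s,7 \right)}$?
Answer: $-64$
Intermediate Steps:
$z^{3}{\left(s,7 \right)} = \left(-4\right)^{3} = -64$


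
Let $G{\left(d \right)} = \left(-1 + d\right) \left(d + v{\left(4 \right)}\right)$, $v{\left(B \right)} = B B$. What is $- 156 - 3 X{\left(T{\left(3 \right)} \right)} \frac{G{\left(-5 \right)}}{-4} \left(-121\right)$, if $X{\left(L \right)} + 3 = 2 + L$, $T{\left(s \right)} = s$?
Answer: $-1868724$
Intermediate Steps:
$X{\left(L \right)} = -1 + L$ ($X{\left(L \right)} = -3 + \left(2 + L\right) = -1 + L$)
$v{\left(B \right)} = B^{2}$
$G{\left(d \right)} = \left(-1 + d\right) \left(16 + d\right)$ ($G{\left(d \right)} = \left(-1 + d\right) \left(d + 4^{2}\right) = \left(-1 + d\right) \left(d + 16\right) = \left(-1 + d\right) \left(16 + d\right)$)
$- 156 - 3 X{\left(T{\left(3 \right)} \right)} \frac{G{\left(-5 \right)}}{-4} \left(-121\right) = - 156 - 3 \left(-1 + 3\right) \frac{-16 + \left(-5\right)^{2} + 15 \left(-5\right)}{-4} \left(-121\right) = - 156 \left(-3\right) 2 \left(-16 + 25 - 75\right) \left(- \frac{1}{4}\right) \left(-121\right) = - 156 \left(- 6 \left(\left(-66\right) \left(- \frac{1}{4}\right)\right)\right) \left(-121\right) = - 156 \left(\left(-6\right) \frac{33}{2}\right) \left(-121\right) = \left(-156\right) \left(-99\right) \left(-121\right) = 15444 \left(-121\right) = -1868724$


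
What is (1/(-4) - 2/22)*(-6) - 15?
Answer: -285/22 ≈ -12.955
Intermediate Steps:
(1/(-4) - 2/22)*(-6) - 15 = (1*(-¼) - 2*1/22)*(-6) - 15 = (-¼ - 1/11)*(-6) - 15 = -15/44*(-6) - 15 = 45/22 - 15 = -285/22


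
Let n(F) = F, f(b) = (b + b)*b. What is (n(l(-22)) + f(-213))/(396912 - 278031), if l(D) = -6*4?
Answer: 30238/39627 ≈ 0.76307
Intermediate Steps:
l(D) = -24
f(b) = 2*b² (f(b) = (2*b)*b = 2*b²)
(n(l(-22)) + f(-213))/(396912 - 278031) = (-24 + 2*(-213)²)/(396912 - 278031) = (-24 + 2*45369)/118881 = (-24 + 90738)*(1/118881) = 90714*(1/118881) = 30238/39627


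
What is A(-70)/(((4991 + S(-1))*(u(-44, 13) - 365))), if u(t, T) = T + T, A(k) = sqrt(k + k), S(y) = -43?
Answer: -I*sqrt(35)/838686 ≈ -7.054e-6*I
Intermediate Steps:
A(k) = sqrt(2)*sqrt(k) (A(k) = sqrt(2*k) = sqrt(2)*sqrt(k))
u(t, T) = 2*T
A(-70)/(((4991 + S(-1))*(u(-44, 13) - 365))) = (sqrt(2)*sqrt(-70))/(((4991 - 43)*(2*13 - 365))) = (sqrt(2)*(I*sqrt(70)))/((4948*(26 - 365))) = (2*I*sqrt(35))/((4948*(-339))) = (2*I*sqrt(35))/(-1677372) = (2*I*sqrt(35))*(-1/1677372) = -I*sqrt(35)/838686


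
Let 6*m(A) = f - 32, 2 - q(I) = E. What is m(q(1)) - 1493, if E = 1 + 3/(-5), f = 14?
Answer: -1496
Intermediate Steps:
E = ⅖ (E = 1 + 3*(-⅕) = 1 - ⅗ = ⅖ ≈ 0.40000)
q(I) = 8/5 (q(I) = 2 - 1*⅖ = 2 - ⅖ = 8/5)
m(A) = -3 (m(A) = (14 - 32)/6 = (⅙)*(-18) = -3)
m(q(1)) - 1493 = -3 - 1493 = -1496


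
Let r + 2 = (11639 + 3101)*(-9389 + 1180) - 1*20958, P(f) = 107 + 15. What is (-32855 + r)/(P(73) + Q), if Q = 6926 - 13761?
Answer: 121054475/6713 ≈ 18033.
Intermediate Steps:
P(f) = 122
Q = -6835
r = -121021620 (r = -2 + ((11639 + 3101)*(-9389 + 1180) - 1*20958) = -2 + (14740*(-8209) - 20958) = -2 + (-121000660 - 20958) = -2 - 121021618 = -121021620)
(-32855 + r)/(P(73) + Q) = (-32855 - 121021620)/(122 - 6835) = -121054475/(-6713) = -121054475*(-1/6713) = 121054475/6713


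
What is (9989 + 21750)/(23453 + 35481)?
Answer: 31739/58934 ≈ 0.53855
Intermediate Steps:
(9989 + 21750)/(23453 + 35481) = 31739/58934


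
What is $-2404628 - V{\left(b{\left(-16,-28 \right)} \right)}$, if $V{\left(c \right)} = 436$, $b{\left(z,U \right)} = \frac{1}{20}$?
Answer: $-2405064$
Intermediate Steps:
$b{\left(z,U \right)} = \frac{1}{20}$
$-2404628 - V{\left(b{\left(-16,-28 \right)} \right)} = -2404628 - 436 = -2405064$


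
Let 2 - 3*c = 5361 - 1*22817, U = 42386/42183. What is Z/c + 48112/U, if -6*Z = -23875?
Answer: 35431665306043/739974788 ≈ 47882.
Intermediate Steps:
U = 42386/42183 (U = 42386*(1/42183) = 42386/42183 ≈ 1.0048)
Z = 23875/6 (Z = -1/6*(-23875) = 23875/6 ≈ 3979.2)
c = 17458/3 (c = 2/3 - (5361 - 1*22817)/3 = 2/3 - (5361 - 22817)/3 = 2/3 - 1/3*(-17456) = 2/3 + 17456/3 = 17458/3 ≈ 5819.3)
Z/c + 48112/U = 23875/(6*(17458/3)) + 48112/(42386/42183) = (23875/6)*(3/17458) + 48112*(42183/42386) = 23875/34916 + 1014754248/21193 = 35431665306043/739974788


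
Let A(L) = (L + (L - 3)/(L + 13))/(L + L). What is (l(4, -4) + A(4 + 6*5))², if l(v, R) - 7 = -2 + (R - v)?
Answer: 63345681/10214416 ≈ 6.2016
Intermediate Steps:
l(v, R) = 5 + R - v (l(v, R) = 7 + (-2 + (R - v)) = 7 + (-2 + R - v) = 5 + R - v)
A(L) = (L + (-3 + L)/(13 + L))/(2*L) (A(L) = (L + (-3 + L)/(13 + L))/((2*L)) = (L + (-3 + L)/(13 + L))*(1/(2*L)) = (L + (-3 + L)/(13 + L))/(2*L))
(l(4, -4) + A(4 + 6*5))² = ((5 - 4 - 1*4) + (-3 + (4 + 6*5)² + 14*(4 + 6*5))/(2*(4 + 6*5)*(13 + (4 + 6*5))))² = ((5 - 4 - 4) + (-3 + (4 + 30)² + 14*(4 + 30))/(2*(4 + 30)*(13 + (4 + 30))))² = (-3 + (½)*(-3 + 34² + 14*34)/(34*(13 + 34)))² = (-3 + (½)*(1/34)*(-3 + 1156 + 476)/47)² = (-3 + (½)*(1/34)*(1/47)*1629)² = (-3 + 1629/3196)² = (-7959/3196)² = 63345681/10214416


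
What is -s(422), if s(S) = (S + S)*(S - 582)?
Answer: 135040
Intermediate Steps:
s(S) = 2*S*(-582 + S) (s(S) = (2*S)*(-582 + S) = 2*S*(-582 + S))
-s(422) = -2*422*(-582 + 422) = -2*422*(-160) = -1*(-135040) = 135040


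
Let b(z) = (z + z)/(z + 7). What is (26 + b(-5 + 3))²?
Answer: 15876/25 ≈ 635.04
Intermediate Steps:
b(z) = 2*z/(7 + z) (b(z) = (2*z)/(7 + z) = 2*z/(7 + z))
(26 + b(-5 + 3))² = (26 + 2*(-5 + 3)/(7 + (-5 + 3)))² = (26 + 2*(-2)/(7 - 2))² = (26 + 2*(-2)/5)² = (26 + 2*(-2)*(⅕))² = (26 - ⅘)² = (126/5)² = 15876/25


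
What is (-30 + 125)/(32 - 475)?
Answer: -95/443 ≈ -0.21445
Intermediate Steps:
(-30 + 125)/(32 - 475) = 95/(-443) = 95*(-1/443) = -95/443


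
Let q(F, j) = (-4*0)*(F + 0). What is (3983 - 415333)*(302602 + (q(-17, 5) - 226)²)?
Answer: -145485445300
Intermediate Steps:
q(F, j) = 0 (q(F, j) = 0*F = 0)
(3983 - 415333)*(302602 + (q(-17, 5) - 226)²) = (3983 - 415333)*(302602 + (0 - 226)²) = -411350*(302602 + (-226)²) = -411350*(302602 + 51076) = -411350*353678 = -145485445300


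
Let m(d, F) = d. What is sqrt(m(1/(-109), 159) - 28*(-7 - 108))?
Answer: sqrt(38256711)/109 ≈ 56.745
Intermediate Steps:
sqrt(m(1/(-109), 159) - 28*(-7 - 108)) = sqrt(1/(-109) - 28*(-7 - 108)) = sqrt(-1/109 - 28*(-115)) = sqrt(-1/109 - 1*(-3220)) = sqrt(-1/109 + 3220) = sqrt(350979/109) = sqrt(38256711)/109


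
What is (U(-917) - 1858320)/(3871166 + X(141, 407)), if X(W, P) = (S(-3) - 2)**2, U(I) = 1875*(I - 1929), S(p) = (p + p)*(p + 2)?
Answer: -1199095/645197 ≈ -1.8585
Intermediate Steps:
S(p) = 2*p*(2 + p) (S(p) = (2*p)*(2 + p) = 2*p*(2 + p))
U(I) = -3616875 + 1875*I (U(I) = 1875*(-1929 + I) = -3616875 + 1875*I)
X(W, P) = 16 (X(W, P) = (2*(-3)*(2 - 3) - 2)**2 = (2*(-3)*(-1) - 2)**2 = (6 - 2)**2 = 4**2 = 16)
(U(-917) - 1858320)/(3871166 + X(141, 407)) = ((-3616875 + 1875*(-917)) - 1858320)/(3871166 + 16) = ((-3616875 - 1719375) - 1858320)/3871182 = (-5336250 - 1858320)*(1/3871182) = -7194570*1/3871182 = -1199095/645197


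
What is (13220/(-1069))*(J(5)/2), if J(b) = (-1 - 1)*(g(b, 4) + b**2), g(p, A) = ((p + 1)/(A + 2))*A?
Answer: 383380/1069 ≈ 358.63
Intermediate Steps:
g(p, A) = A*(1 + p)/(2 + A) (g(p, A) = ((1 + p)/(2 + A))*A = A*(1 + p)/(2 + A))
J(b) = -4/3 - 2*b**2 - 4*b/3 (J(b) = (-1 - 1)*(4*(1 + b)/(2 + 4) + b**2) = -2*(4*(1 + b)/6 + b**2) = -2*(4*(1/6)*(1 + b) + b**2) = -2*((2/3 + 2*b/3) + b**2) = -2*(2/3 + b**2 + 2*b/3) = -4/3 - 2*b**2 - 4*b/3)
(13220/(-1069))*(J(5)/2) = (13220/(-1069))*((-4/3 - 2*5**2 - 4/3*5)/2) = (13220*(-1/1069))*((-4/3 - 2*25 - 20/3)*(1/2)) = -13220*(-4/3 - 50 - 20/3)/(1069*2) = -(-766760)/(1069*2) = -13220/1069*(-29) = 383380/1069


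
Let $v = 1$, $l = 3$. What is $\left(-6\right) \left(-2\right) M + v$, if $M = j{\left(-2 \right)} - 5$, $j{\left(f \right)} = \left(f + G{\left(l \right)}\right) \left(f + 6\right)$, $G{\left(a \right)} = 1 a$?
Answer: $-11$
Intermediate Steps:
$G{\left(a \right)} = a$
$j{\left(f \right)} = \left(3 + f\right) \left(6 + f\right)$ ($j{\left(f \right)} = \left(f + 3\right) \left(f + 6\right) = \left(3 + f\right) \left(6 + f\right)$)
$M = -1$ ($M = \left(18 + \left(-2\right)^{2} + 9 \left(-2\right)\right) - 5 = \left(18 + 4 - 18\right) - 5 = 4 - 5 = -1$)
$\left(-6\right) \left(-2\right) M + v = \left(-6\right) \left(-2\right) \left(-1\right) + 1 = 12 \left(-1\right) + 1 = -12 + 1 = -11$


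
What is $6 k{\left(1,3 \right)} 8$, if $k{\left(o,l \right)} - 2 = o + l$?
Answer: $288$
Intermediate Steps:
$k{\left(o,l \right)} = 2 + l + o$ ($k{\left(o,l \right)} = 2 + \left(o + l\right) = 2 + \left(l + o\right) = 2 + l + o$)
$6 k{\left(1,3 \right)} 8 = 6 \left(2 + 3 + 1\right) 8 = 6 \cdot 6 \cdot 8 = 36 \cdot 8 = 288$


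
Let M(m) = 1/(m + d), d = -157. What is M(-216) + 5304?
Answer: 1978391/373 ≈ 5304.0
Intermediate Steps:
M(m) = 1/(-157 + m) (M(m) = 1/(m - 157) = 1/(-157 + m))
M(-216) + 5304 = 1/(-157 - 216) + 5304 = 1/(-373) + 5304 = -1/373 + 5304 = 1978391/373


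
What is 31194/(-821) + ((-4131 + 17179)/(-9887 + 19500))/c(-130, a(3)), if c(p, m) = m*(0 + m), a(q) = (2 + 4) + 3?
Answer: -24278589274/639274113 ≈ -37.978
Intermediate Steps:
a(q) = 9 (a(q) = 6 + 3 = 9)
c(p, m) = m² (c(p, m) = m*m = m²)
31194/(-821) + ((-4131 + 17179)/(-9887 + 19500))/c(-130, a(3)) = 31194/(-821) + ((-4131 + 17179)/(-9887 + 19500))/(9²) = 31194*(-1/821) + (13048/9613)/81 = -31194/821 + (13048*(1/9613))*(1/81) = -31194/821 + (13048/9613)*(1/81) = -31194/821 + 13048/778653 = -24278589274/639274113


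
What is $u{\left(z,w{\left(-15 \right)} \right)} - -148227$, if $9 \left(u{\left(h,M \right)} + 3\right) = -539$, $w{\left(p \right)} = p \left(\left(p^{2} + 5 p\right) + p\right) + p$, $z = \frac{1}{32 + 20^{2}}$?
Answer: $\frac{1333477}{9} \approx 1.4816 \cdot 10^{5}$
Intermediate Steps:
$z = \frac{1}{432}$ ($z = \frac{1}{32 + 400} = \frac{1}{432} \approx 0.0023148$)
$w{\left(p \right)} = p + p \left(p^{2} + 6 p\right)$ ($w{\left(p \right)} = p \left(p^{2} + 6 p\right) + p = p + p \left(p^{2} + 6 p\right)$)
$u{\left(h,M \right)} = - \frac{566}{9}$ ($u{\left(h,M \right)} = -3 + \frac{1}{9} \left(-539\right) = -3 - \frac{539}{9} = - \frac{566}{9}$)
$u{\left(z,w{\left(-15 \right)} \right)} - -148227 = - \frac{566}{9} - -148227 = - \frac{566}{9} + 148227 = \frac{1333477}{9}$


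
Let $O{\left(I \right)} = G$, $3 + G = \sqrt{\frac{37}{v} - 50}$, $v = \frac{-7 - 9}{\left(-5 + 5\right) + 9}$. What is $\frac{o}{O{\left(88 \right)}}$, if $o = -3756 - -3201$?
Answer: $\frac{26640}{1277} + \frac{2220 i \sqrt{1133}}{1277} \approx 20.861 + 58.516 i$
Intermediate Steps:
$o = -555$ ($o = -3756 + 3201 = -555$)
$v = - \frac{16}{9}$ ($v = - \frac{16}{0 + 9} = - \frac{16}{9} \approx -1.7778$)
$G = -3 + \frac{i \sqrt{1133}}{4}$ ($G = -3 + \sqrt{\frac{37}{- \frac{16}{9}} - 50} = -3 + \sqrt{37 \left(- \frac{9}{16}\right) - 50} = -3 + \sqrt{- \frac{333}{16} - 50} = -3 + \sqrt{- \frac{1133}{16}} = -3 + \frac{i \sqrt{1133}}{4} \approx -3.0 + 8.415 i$)
$O{\left(I \right)} = -3 + \frac{i \sqrt{1133}}{4}$
$\frac{o}{O{\left(88 \right)}} = - \frac{555}{-3 + \frac{i \sqrt{1133}}{4}}$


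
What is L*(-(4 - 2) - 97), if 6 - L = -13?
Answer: -1881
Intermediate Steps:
L = 19 (L = 6 - 1*(-13) = 6 + 13 = 19)
L*(-(4 - 2) - 97) = 19*(-(4 - 2) - 97) = 19*(-1*2 - 97) = 19*(-2 - 97) = 19*(-99) = -1881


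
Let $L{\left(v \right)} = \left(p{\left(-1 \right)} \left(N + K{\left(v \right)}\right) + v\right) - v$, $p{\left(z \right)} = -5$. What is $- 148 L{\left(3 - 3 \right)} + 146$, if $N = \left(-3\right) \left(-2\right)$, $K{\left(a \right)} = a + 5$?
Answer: $8286$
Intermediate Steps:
$K{\left(a \right)} = 5 + a$
$N = 6$
$L{\left(v \right)} = -55 - 5 v$ ($L{\left(v \right)} = \left(- 5 \left(6 + \left(5 + v\right)\right) + v\right) - v = \left(- 5 \left(11 + v\right) + v\right) - v = \left(\left(-55 - 5 v\right) + v\right) - v = \left(-55 - 4 v\right) - v = -55 - 5 v$)
$- 148 L{\left(3 - 3 \right)} + 146 = - 148 \left(-55 - 5 \left(3 - 3\right)\right) + 146 = - 148 \left(-55 - 0\right) + 146 = - 148 \left(-55 + 0\right) + 146 = \left(-148\right) \left(-55\right) + 146 = 8140 + 146 = 8286$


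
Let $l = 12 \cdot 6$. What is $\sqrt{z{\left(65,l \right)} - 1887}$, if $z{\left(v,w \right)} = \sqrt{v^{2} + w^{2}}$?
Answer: $i \sqrt{1790} \approx 42.308 i$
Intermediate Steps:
$l = 72$
$\sqrt{z{\left(65,l \right)} - 1887} = \sqrt{\sqrt{65^{2} + 72^{2}} - 1887} = \sqrt{\sqrt{4225 + 5184} - 1887} = \sqrt{\sqrt{9409} - 1887} = \sqrt{97 - 1887} = \sqrt{-1790} = i \sqrt{1790}$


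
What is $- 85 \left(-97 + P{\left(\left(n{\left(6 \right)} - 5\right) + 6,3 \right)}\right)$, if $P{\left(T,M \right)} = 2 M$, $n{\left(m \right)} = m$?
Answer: $7735$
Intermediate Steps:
$- 85 \left(-97 + P{\left(\left(n{\left(6 \right)} - 5\right) + 6,3 \right)}\right) = - 85 \left(-97 + 2 \cdot 3\right) = - 85 \left(-97 + 6\right) = \left(-85\right) \left(-91\right) = 7735$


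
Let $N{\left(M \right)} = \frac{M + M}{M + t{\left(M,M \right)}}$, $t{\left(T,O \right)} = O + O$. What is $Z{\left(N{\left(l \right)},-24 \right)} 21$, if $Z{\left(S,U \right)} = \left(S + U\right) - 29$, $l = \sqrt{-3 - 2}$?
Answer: $-1099$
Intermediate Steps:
$l = i \sqrt{5}$ ($l = \sqrt{-5} = i \sqrt{5} \approx 2.2361 i$)
$t{\left(T,O \right)} = 2 O$
$N{\left(M \right)} = \frac{2}{3}$ ($N{\left(M \right)} = \frac{M + M}{M + 2 M} = \frac{2 M}{3 M} = 2 M \frac{1}{3 M} = \frac{2}{3}$)
$Z{\left(S,U \right)} = -29 + S + U$
$Z{\left(N{\left(l \right)},-24 \right)} 21 = \left(-29 + \frac{2}{3} - 24\right) 21 = \left(- \frac{157}{3}\right) 21 = -1099$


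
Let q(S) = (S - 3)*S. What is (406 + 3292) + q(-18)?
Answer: 4076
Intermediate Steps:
q(S) = S*(-3 + S) (q(S) = (-3 + S)*S = S*(-3 + S))
(406 + 3292) + q(-18) = (406 + 3292) - 18*(-3 - 18) = 3698 - 18*(-21) = 3698 + 378 = 4076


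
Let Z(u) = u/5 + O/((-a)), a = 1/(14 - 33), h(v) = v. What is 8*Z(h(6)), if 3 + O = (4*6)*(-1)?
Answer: -20472/5 ≈ -4094.4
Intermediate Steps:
a = -1/19 (a = 1/(-19) = -1/19 ≈ -0.052632)
O = -27 (O = -3 + (4*6)*(-1) = -3 + 24*(-1) = -3 - 24 = -27)
Z(u) = -513 + u/5 (Z(u) = u/5 - 27/((-1*(-1/19))) = u*(1/5) - 27/1/19 = u/5 - 27*19 = u/5 - 513 = -513 + u/5)
8*Z(h(6)) = 8*(-513 + (1/5)*6) = 8*(-513 + 6/5) = 8*(-2559/5) = -20472/5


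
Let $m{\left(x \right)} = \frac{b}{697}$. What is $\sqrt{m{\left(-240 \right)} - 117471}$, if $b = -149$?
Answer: $\frac{2 i \sqrt{14267143223}}{697} \approx 342.74 i$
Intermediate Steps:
$m{\left(x \right)} = - \frac{149}{697}$
$\sqrt{m{\left(-240 \right)} - 117471} = \sqrt{- \frac{149}{697} - 117471} = \sqrt{- \frac{81877436}{697}} = \frac{2 i \sqrt{14267143223}}{697}$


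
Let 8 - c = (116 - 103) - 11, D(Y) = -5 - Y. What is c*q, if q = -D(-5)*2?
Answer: 0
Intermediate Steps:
c = 6 (c = 8 - ((116 - 103) - 11) = 8 - (13 - 11) = 8 - 1*2 = 8 - 2 = 6)
q = 0 (q = -(-5 - 1*(-5))*2 = -(-5 + 5)*2 = -1*0*2 = 0*2 = 0)
c*q = 6*0 = 0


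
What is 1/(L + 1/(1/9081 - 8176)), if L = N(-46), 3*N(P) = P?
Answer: -222738765/3415354973 ≈ -0.065217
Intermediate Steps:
N(P) = P/3
L = -46/3 (L = (⅓)*(-46) = -46/3 ≈ -15.333)
1/(L + 1/(1/9081 - 8176)) = 1/(-46/3 + 1/(1/9081 - 8176)) = 1/(-46/3 + 1/(-74246255/9081)) = 1/(-46/3 - 9081/74246255) = 1/(-3415354973/222738765) = -222738765/3415354973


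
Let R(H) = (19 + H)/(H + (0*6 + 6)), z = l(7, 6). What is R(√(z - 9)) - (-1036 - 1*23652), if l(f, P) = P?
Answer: 24691 - I*√3/3 ≈ 24691.0 - 0.57735*I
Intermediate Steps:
z = 6
R(H) = (19 + H)/(6 + H) (R(H) = (19 + H)/(H + (0 + 6)) = (19 + H)/(H + 6) = (19 + H)/(6 + H))
R(√(z - 9)) - (-1036 - 1*23652) = (19 + √(6 - 9))/(6 + √(6 - 9)) - (-1036 - 1*23652) = (19 + √(-3))/(6 + √(-3)) - (-1036 - 23652) = (19 + I*√3)/(6 + I*√3) - 1*(-24688) = (19 + I*√3)/(6 + I*√3) + 24688 = 24688 + (19 + I*√3)/(6 + I*√3)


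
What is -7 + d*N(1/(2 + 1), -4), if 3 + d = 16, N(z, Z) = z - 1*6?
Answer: -242/3 ≈ -80.667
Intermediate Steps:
N(z, Z) = -6 + z (N(z, Z) = z - 6 = -6 + z)
d = 13 (d = -3 + 16 = 13)
-7 + d*N(1/(2 + 1), -4) = -7 + 13*(-6 + 1/(2 + 1)) = -7 + 13*(-6 + 1/3) = -7 + 13*(-17/3) = -7 - 221/3 = -242/3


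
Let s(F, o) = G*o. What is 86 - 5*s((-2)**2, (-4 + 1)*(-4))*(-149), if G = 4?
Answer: 35846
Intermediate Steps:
s(F, o) = 4*o
86 - 5*s((-2)**2, (-4 + 1)*(-4))*(-149) = 86 - 20*(-4 + 1)*(-4)*(-149) = 86 - 20*(-3*(-4))*(-149) = 86 - 20*12*(-149) = 86 - 5*48*(-149) = 86 - 240*(-149) = 86 + 35760 = 35846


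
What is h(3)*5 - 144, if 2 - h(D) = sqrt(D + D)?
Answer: -134 - 5*sqrt(6) ≈ -146.25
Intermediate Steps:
h(D) = 2 - sqrt(2)*sqrt(D) (h(D) = 2 - sqrt(D + D) = 2 - sqrt(2*D) = 2 - sqrt(2)*sqrt(D))
h(3)*5 - 144 = (2 - sqrt(2)*sqrt(3))*5 - 144 = (2 - sqrt(6))*5 - 144 = (10 - 5*sqrt(6)) - 144 = -134 - 5*sqrt(6)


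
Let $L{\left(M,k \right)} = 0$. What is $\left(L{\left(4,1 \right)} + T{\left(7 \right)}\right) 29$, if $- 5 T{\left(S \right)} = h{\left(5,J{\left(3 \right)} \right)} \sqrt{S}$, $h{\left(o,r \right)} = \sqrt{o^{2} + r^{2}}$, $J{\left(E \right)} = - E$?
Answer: $- \frac{29 \sqrt{238}}{5} \approx -89.478$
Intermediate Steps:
$T{\left(S \right)} = - \frac{\sqrt{34} \sqrt{S}}{5}$ ($T{\left(S \right)} = - \frac{\sqrt{5^{2} + \left(\left(-1\right) 3\right)^{2}} \sqrt{S}}{5} = - \frac{\sqrt{25 + \left(-3\right)^{2}} \sqrt{S}}{5} = - \frac{\sqrt{25 + 9} \sqrt{S}}{5} = - \frac{\sqrt{34} \sqrt{S}}{5}$)
$\left(L{\left(4,1 \right)} + T{\left(7 \right)}\right) 29 = \left(0 - \frac{\sqrt{34} \sqrt{7}}{5}\right) 29 = \left(0 - \frac{\sqrt{238}}{5}\right) 29 = - \frac{\sqrt{238}}{5} \cdot 29 = - \frac{29 \sqrt{238}}{5}$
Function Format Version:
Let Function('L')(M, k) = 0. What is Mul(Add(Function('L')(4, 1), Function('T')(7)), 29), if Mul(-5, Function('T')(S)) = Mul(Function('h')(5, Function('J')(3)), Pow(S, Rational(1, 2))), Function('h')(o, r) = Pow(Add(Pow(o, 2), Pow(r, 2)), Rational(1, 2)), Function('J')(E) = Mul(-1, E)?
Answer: Mul(Rational(-29, 5), Pow(238, Rational(1, 2))) ≈ -89.478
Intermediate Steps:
Function('T')(S) = Mul(Rational(-1, 5), Pow(34, Rational(1, 2)), Pow(S, Rational(1, 2))) (Function('T')(S) = Mul(Rational(-1, 5), Mul(Pow(Add(Pow(5, 2), Pow(Mul(-1, 3), 2)), Rational(1, 2)), Pow(S, Rational(1, 2)))) = Mul(Rational(-1, 5), Mul(Pow(Add(25, Pow(-3, 2)), Rational(1, 2)), Pow(S, Rational(1, 2)))) = Mul(Rational(-1, 5), Mul(Pow(Add(25, 9), Rational(1, 2)), Pow(S, Rational(1, 2)))) = Mul(Rational(-1, 5), Mul(Pow(34, Rational(1, 2)), Pow(S, Rational(1, 2)))) = Mul(Rational(-1, 5), Pow(34, Rational(1, 2)), Pow(S, Rational(1, 2))))
Mul(Add(Function('L')(4, 1), Function('T')(7)), 29) = Mul(Add(0, Mul(Rational(-1, 5), Pow(34, Rational(1, 2)), Pow(7, Rational(1, 2)))), 29) = Mul(Add(0, Mul(Rational(-1, 5), Pow(238, Rational(1, 2)))), 29) = Mul(Mul(Rational(-1, 5), Pow(238, Rational(1, 2))), 29) = Mul(Rational(-29, 5), Pow(238, Rational(1, 2)))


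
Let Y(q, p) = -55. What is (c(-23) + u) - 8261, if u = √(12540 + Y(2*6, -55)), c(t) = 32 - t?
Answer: -8206 + √12485 ≈ -8094.3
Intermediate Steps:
u = √12485 (u = √(12540 - 55) = √12485 ≈ 111.74)
(c(-23) + u) - 8261 = ((32 - 1*(-23)) + √12485) - 8261 = ((32 + 23) + √12485) - 8261 = (55 + √12485) - 8261 = -8206 + √12485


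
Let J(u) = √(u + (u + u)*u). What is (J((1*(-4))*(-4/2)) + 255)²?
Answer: 65161 + 1020*√34 ≈ 71109.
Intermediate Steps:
J(u) = √(u + 2*u²) (J(u) = √(u + (2*u)*u) = √(u + 2*u²))
(J((1*(-4))*(-4/2)) + 255)² = (√(((1*(-4))*(-4/2))*(1 + 2*((1*(-4))*(-4/2)))) + 255)² = (√((-(-16)/2)*(1 + 2*(-(-16)/2))) + 255)² = (√((-4*(-2))*(1 + 2*(-4*(-2)))) + 255)² = (√(8*(1 + 2*8)) + 255)² = (√(8*(1 + 16)) + 255)² = (√(8*17) + 255)² = (√136 + 255)² = (2*√34 + 255)² = (255 + 2*√34)²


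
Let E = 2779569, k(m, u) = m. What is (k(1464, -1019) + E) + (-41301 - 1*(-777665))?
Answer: 3517397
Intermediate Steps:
(k(1464, -1019) + E) + (-41301 - 1*(-777665)) = (1464 + 2779569) + (-41301 - 1*(-777665)) = 2781033 + (-41301 + 777665) = 2781033 + 736364 = 3517397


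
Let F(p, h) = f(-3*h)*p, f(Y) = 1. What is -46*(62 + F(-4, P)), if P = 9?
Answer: -2668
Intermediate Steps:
F(p, h) = p (F(p, h) = 1*p = p)
-46*(62 + F(-4, P)) = -46*(62 - 4) = -46*58 = -2668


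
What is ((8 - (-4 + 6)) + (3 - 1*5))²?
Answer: 16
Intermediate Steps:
((8 - (-4 + 6)) + (3 - 1*5))² = ((8 - 1*2) + (3 - 5))² = ((8 - 2) - 2)² = (6 - 2)² = 4² = 16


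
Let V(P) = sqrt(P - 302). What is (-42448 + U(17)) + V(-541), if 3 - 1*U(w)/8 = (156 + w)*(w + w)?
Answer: -89480 + I*sqrt(843) ≈ -89480.0 + 29.034*I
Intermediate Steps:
U(w) = 24 - 16*w*(156 + w) (U(w) = 24 - 8*(156 + w)*(w + w) = 24 - 8*(156 + w)*2*w = 24 - 16*w*(156 + w))
V(P) = sqrt(-302 + P)
(-42448 + U(17)) + V(-541) = (-42448 + (24 - 2496*17 - 16*17**2)) + sqrt(-302 - 541) = (-42448 + (24 - 42432 - 16*289)) + sqrt(-843) = (-42448 + (24 - 42432 - 4624)) + I*sqrt(843) = (-42448 - 47032) + I*sqrt(843) = -89480 + I*sqrt(843)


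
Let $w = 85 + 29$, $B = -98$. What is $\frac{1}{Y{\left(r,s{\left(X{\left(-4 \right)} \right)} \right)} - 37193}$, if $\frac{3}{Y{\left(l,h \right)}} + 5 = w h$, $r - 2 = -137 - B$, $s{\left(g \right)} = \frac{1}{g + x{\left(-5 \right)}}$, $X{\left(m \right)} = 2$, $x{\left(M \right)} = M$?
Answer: $- \frac{43}{1599302} \approx -2.6887 \cdot 10^{-5}$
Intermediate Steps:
$w = 114$
$s{\left(g \right)} = \frac{1}{-5 + g}$ ($s{\left(g \right)} = \frac{1}{g - 5} = \frac{1}{-5 + g}$)
$r = -37$ ($r = 2 - 39 = -37$)
$Y{\left(l,h \right)} = \frac{3}{-5 + 114 h}$
$\frac{1}{Y{\left(r,s{\left(X{\left(-4 \right)} \right)} \right)} - 37193} = \frac{1}{\frac{3}{-5 + \frac{114}{-5 + 2}} - 37193} = \frac{1}{\frac{3}{-5 + \frac{114}{-3}} - 37193} = \frac{1}{\frac{3}{-5 + 114 \left(- \frac{1}{3}\right)} - 37193} = \frac{1}{\frac{3}{-5 - 38} - 37193} = \frac{1}{\frac{3}{-43} - 37193} = \frac{1}{3 \left(- \frac{1}{43}\right) - 37193} = \frac{1}{- \frac{3}{43} - 37193} = \frac{1}{- \frac{1599302}{43}} = - \frac{43}{1599302}$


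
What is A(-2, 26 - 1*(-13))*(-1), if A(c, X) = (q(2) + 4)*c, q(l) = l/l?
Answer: 10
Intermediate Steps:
q(l) = 1
A(c, X) = 5*c (A(c, X) = (1 + 4)*c = 5*c)
A(-2, 26 - 1*(-13))*(-1) = (5*(-2))*(-1) = -10*(-1) = 10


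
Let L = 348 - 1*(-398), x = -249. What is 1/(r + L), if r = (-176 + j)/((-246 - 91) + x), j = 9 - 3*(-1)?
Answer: 293/218660 ≈ 0.0013400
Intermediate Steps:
j = 12 (j = 9 + 3 = 12)
L = 746 (L = 348 + 398 = 746)
r = 82/293 (r = (-176 + 12)/((-246 - 91) - 249) = -164/(-337 - 249) = -164/(-586) = -164*(-1/586) = 82/293 ≈ 0.27986)
1/(r + L) = 1/(82/293 + 746) = 1/(218660/293) = 293/218660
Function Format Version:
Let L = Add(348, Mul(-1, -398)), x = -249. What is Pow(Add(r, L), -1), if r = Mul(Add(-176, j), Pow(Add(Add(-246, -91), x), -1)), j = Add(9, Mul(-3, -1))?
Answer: Rational(293, 218660) ≈ 0.0013400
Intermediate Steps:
j = 12 (j = Add(9, 3) = 12)
L = 746 (L = Add(348, 398) = 746)
r = Rational(82, 293) (r = Mul(Add(-176, 12), Pow(Add(Add(-246, -91), -249), -1)) = Mul(-164, Pow(Add(-337, -249), -1)) = Mul(-164, Pow(-586, -1)) = Mul(-164, Rational(-1, 586)) = Rational(82, 293) ≈ 0.27986)
Pow(Add(r, L), -1) = Pow(Add(Rational(82, 293), 746), -1) = Pow(Rational(218660, 293), -1) = Rational(293, 218660)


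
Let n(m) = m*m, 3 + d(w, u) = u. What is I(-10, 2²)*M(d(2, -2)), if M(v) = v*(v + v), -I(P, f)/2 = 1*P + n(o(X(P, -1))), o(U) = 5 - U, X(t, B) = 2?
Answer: 100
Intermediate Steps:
d(w, u) = -3 + u
n(m) = m²
I(P, f) = -18 - 2*P (I(P, f) = -2*(1*P + (5 - 1*2)²) = -2*(P + (5 - 2)²) = -2*(P + 3²) = -2*(P + 9) = -2*(9 + P) = -18 - 2*P)
M(v) = 2*v² (M(v) = v*(2*v) = 2*v²)
I(-10, 2²)*M(d(2, -2)) = (-18 - 2*(-10))*(2*(-3 - 2)²) = (-18 + 20)*(2*(-5)²) = 2*(2*25) = 2*50 = 100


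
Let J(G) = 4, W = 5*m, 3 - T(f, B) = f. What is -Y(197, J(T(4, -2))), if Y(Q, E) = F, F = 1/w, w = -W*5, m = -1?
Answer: -1/25 ≈ -0.040000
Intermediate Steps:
T(f, B) = 3 - f
W = -5 (W = 5*(-1) = -5)
w = 25 (w = -1*(-5)*5 = 5*5 = 25)
F = 1/25 ≈ 0.040000
Y(Q, E) = 1/25
-Y(197, J(T(4, -2))) = -1*1/25 = -1/25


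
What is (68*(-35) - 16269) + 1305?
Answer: -17344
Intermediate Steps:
(68*(-35) - 16269) + 1305 = (-2380 - 16269) + 1305 = -18649 + 1305 = -17344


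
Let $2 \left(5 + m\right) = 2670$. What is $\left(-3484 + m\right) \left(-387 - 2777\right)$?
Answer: $6815256$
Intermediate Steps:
$m = 1330$ ($m = -5 + \frac{1}{2} \cdot 2670 = -5 + 1335 = 1330$)
$\left(-3484 + m\right) \left(-387 - 2777\right) = \left(-3484 + 1330\right) \left(-387 - 2777\right) = \left(-2154\right) \left(-3164\right) = 6815256$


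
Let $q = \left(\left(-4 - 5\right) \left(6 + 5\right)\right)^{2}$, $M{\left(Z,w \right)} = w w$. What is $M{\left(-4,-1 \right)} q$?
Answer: $9801$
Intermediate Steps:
$M{\left(Z,w \right)} = w^{2}$
$q = 9801$ ($q = \left(\left(-9\right) 11\right)^{2} = \left(-99\right)^{2} = 9801$)
$M{\left(-4,-1 \right)} q = \left(-1\right)^{2} \cdot 9801 = 1 \cdot 9801 = 9801$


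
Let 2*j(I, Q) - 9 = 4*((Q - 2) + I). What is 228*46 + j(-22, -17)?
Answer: 20821/2 ≈ 10411.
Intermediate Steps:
j(I, Q) = 1/2 + 2*I + 2*Q (j(I, Q) = 9/2 + (4*((Q - 2) + I))/2 = 9/2 + (4*((-2 + Q) + I))/2 = 9/2 + (4*(-2 + I + Q))/2 = 9/2 + (-8 + 4*I + 4*Q)/2 = 9/2 + (-4 + 2*I + 2*Q) = 1/2 + 2*I + 2*Q)
228*46 + j(-22, -17) = 228*46 + (1/2 + 2*(-22) + 2*(-17)) = 10488 + (1/2 - 44 - 34) = 10488 - 155/2 = 20821/2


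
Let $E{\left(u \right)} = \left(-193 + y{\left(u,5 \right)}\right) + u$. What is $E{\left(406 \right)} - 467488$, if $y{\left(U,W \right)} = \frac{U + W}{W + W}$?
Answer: $- \frac{4672339}{10} \approx -4.6723 \cdot 10^{5}$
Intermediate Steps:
$y{\left(U,W \right)} = \frac{U + W}{2 W}$
$E{\left(u \right)} = - \frac{385}{2} + \frac{11 u}{10}$ ($E{\left(u \right)} = \left(-193 + \frac{u + 5}{2 \cdot 5}\right) + u = \left(-193 + \frac{1}{2} \cdot \frac{1}{5} \left(5 + u\right)\right) + u = \left(-193 + \left(\frac{1}{2} + \frac{u}{10}\right)\right) + u = \left(- \frac{385}{2} + \frac{u}{10}\right) + u = - \frac{385}{2} + \frac{11 u}{10}$)
$E{\left(406 \right)} - 467488 = \left(- \frac{385}{2} + \frac{11}{10} \cdot 406\right) - 467488 = \left(- \frac{385}{2} + \frac{2233}{5}\right) - 467488 = \frac{2541}{10} - 467488 = - \frac{4672339}{10}$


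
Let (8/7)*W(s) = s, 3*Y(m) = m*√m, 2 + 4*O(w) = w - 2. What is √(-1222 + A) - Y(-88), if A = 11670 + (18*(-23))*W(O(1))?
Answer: √171515/4 + 176*I*√22/3 ≈ 103.54 + 275.17*I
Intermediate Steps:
O(w) = -1 + w/4 (O(w) = -½ + (w - 2)/4 = -½ + (-2 + w)/4 = -½ + (-½ + w/4) = -1 + w/4)
Y(m) = m^(3/2)/3 (Y(m) = (m*√m)/3 = m^(3/2)/3)
W(s) = 7*s/8
A = 191067/16 (A = 11670 + (18*(-23))*(7*(-1 + (¼)*1)/8) = 11670 - 1449*(-1 + ¼)/4 = 11670 - 1449*(-3)/(4*4) = 11670 - 414*(-21/32) = 11670 + 4347/16 = 191067/16 ≈ 11942.)
√(-1222 + A) - Y(-88) = √(-1222 + 191067/16) - (-88)^(3/2)/3 = √(171515/16) - (-176*I*√22)/3 = √171515/4 - (-176)*I*√22/3 = √171515/4 + 176*I*√22/3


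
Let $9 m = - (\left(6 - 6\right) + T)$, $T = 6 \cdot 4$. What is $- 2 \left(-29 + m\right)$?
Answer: $\frac{190}{3} \approx 63.333$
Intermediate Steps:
$T = 24$
$m = - \frac{8}{3}$ ($m = \frac{\left(-1\right) \left(\left(6 - 6\right) + 24\right)}{9} = \frac{\left(-1\right) \left(0 + 24\right)}{9} = \frac{\left(-1\right) 24}{9} = \frac{1}{9} \left(-24\right) = - \frac{8}{3} \approx -2.6667$)
$- 2 \left(-29 + m\right) = - 2 \left(-29 - \frac{8}{3}\right) = \left(-2\right) \left(- \frac{95}{3}\right) = \frac{190}{3}$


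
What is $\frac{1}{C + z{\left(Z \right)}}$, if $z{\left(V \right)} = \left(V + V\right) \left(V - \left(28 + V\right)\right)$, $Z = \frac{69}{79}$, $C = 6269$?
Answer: $\frac{79}{491387} \approx 0.00016077$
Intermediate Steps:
$Z = \frac{69}{79}$ ($Z = 69 \cdot \frac{1}{79} = \frac{69}{79} \approx 0.87342$)
$z{\left(V \right)} = - 56 V$ ($z{\left(V \right)} = 2 V \left(-28\right) = - 56 V$)
$\frac{1}{C + z{\left(Z \right)}} = \frac{1}{6269 - \frac{3864}{79}} = \frac{1}{\frac{491387}{79}} = \frac{79}{491387}$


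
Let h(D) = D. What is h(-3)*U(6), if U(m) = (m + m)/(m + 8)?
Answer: -18/7 ≈ -2.5714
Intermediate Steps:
U(m) = 2*m/(8 + m) (U(m) = (2*m)/(8 + m) = 2*m/(8 + m))
h(-3)*U(6) = -6*6/(8 + 6) = -6*6/14 = -3*6/7 = -18/7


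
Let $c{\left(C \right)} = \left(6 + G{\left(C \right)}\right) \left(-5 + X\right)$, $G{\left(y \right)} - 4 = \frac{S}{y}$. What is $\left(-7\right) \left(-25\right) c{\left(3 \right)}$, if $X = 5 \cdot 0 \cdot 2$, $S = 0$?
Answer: $-8750$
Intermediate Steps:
$G{\left(y \right)} = 4$ ($G{\left(y \right)} = 4 + \frac{0}{y} = 4 + 0 = 4$)
$X = 0$ ($X = 0 \cdot 2 = 0$)
$c{\left(C \right)} = -50$ ($c{\left(C \right)} = \left(6 + 4\right) \left(-5 + 0\right) = 10 \left(-5\right) = -50$)
$\left(-7\right) \left(-25\right) c{\left(3 \right)} = \left(-7\right) \left(-25\right) \left(-50\right) = 175 \left(-50\right) = -8750$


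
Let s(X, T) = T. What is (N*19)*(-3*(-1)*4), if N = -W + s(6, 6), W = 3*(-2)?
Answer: 2736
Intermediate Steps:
W = -6
N = 12 (N = -1*(-6) + 6 = 6 + 6 = 12)
(N*19)*(-3*(-1)*4) = (12*19)*(-3*(-1)*4) = 228*(3*4) = 228*12 = 2736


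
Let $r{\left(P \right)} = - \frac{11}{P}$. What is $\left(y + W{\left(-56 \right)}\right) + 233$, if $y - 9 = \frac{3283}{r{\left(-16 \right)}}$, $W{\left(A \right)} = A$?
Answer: $\frac{54574}{11} \approx 4961.3$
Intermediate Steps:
$y = \frac{52627}{11}$ ($y = 9 + \frac{3283}{\left(-11\right) \frac{1}{-16}} = 9 + \frac{3283}{\left(-11\right) \left(- \frac{1}{16}\right)} = 9 + \frac{3283}{\frac{11}{16}} = 9 + 3283 \cdot \frac{16}{11} = 9 + \frac{52528}{11} = \frac{52627}{11} \approx 4784.3$)
$\left(y + W{\left(-56 \right)}\right) + 233 = \left(\frac{52627}{11} - 56\right) + 233 = \frac{52011}{11} + 233 = \frac{54574}{11}$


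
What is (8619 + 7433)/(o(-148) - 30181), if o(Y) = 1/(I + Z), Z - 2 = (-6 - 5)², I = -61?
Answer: -995224/1871221 ≈ -0.53186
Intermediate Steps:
Z = 123 (Z = 2 + (-6 - 5)² = 2 + (-11)² = 2 + 121 = 123)
o(Y) = 1/62 (o(Y) = 1/(-61 + 123) = 1/62)
(8619 + 7433)/(o(-148) - 30181) = (8619 + 7433)/(1/62 - 30181) = 16052/(-1871221/62) = 16052*(-62/1871221) = -995224/1871221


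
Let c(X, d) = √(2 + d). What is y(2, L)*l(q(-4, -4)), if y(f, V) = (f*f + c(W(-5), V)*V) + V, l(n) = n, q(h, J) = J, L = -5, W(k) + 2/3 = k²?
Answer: 4 + 20*I*√3 ≈ 4.0 + 34.641*I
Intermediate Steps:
W(k) = -⅔ + k²
y(f, V) = V + f² + V*√(2 + V) (y(f, V) = (f*f + √(2 + V)*V) + V = (f² + V*√(2 + V)) + V = V + f² + V*√(2 + V))
y(2, L)*l(q(-4, -4)) = (-5 + 2² - 5*√(2 - 5))*(-4) = (-5 + 4 - 5*I*√3)*(-4) = (-1 - 5*I*√3)*(-4) = 4 + 20*I*√3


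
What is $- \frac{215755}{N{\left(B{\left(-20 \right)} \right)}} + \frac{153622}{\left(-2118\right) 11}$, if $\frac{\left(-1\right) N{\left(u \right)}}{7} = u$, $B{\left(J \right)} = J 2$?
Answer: $- \frac{506967415}{652344} \approx -777.15$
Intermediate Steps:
$B{\left(J \right)} = 2 J$
$N{\left(u \right)} = - 7 u$
$- \frac{215755}{N{\left(B{\left(-20 \right)} \right)}} + \frac{153622}{\left(-2118\right) 11} = - \frac{215755}{\left(-7\right) 2 \left(-20\right)} + \frac{153622}{\left(-2118\right) 11} = - \frac{215755}{\left(-7\right) \left(-40\right)} + \frac{153622}{-23298} = - \frac{215755}{280} + 153622 \left(- \frac{1}{23298}\right) = \left(-215755\right) \frac{1}{280} - \frac{76811}{11649} = - \frac{43151}{56} - \frac{76811}{11649} = - \frac{506967415}{652344}$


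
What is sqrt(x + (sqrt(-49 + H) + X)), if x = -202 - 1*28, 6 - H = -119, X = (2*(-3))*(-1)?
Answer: sqrt(-224 + 2*sqrt(19)) ≈ 14.673*I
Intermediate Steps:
X = 6 (X = -6*(-1) = 6)
H = 125 (H = 6 - 1*(-119) = 6 + 119 = 125)
x = -230 (x = -202 - 28 = -230)
sqrt(x + (sqrt(-49 + H) + X)) = sqrt(-230 + (sqrt(-49 + 125) + 6)) = sqrt(-230 + (sqrt(76) + 6)) = sqrt(-230 + (2*sqrt(19) + 6)) = sqrt(-230 + (6 + 2*sqrt(19))) = sqrt(-224 + 2*sqrt(19))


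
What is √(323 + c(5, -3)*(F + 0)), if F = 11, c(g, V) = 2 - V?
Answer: 3*√42 ≈ 19.442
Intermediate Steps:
√(323 + c(5, -3)*(F + 0)) = √(323 + (2 - 1*(-3))*(11 + 0)) = √(323 + (2 + 3)*11) = √(323 + 5*11) = √(323 + 55) = √378 = 3*√42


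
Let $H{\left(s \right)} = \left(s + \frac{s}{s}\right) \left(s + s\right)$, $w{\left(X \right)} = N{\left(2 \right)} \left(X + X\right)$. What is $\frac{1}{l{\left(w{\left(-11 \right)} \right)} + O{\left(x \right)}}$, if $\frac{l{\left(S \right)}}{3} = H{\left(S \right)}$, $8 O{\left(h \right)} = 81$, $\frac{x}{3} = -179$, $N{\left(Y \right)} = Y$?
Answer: $\frac{8}{90897} \approx 8.8012 \cdot 10^{-5}$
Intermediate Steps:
$x = -537$ ($x = 3 \left(-179\right) = -537$)
$w{\left(X \right)} = 4 X$ ($w{\left(X \right)} = 2 \left(X + X\right) = 2 \cdot 2 X = 4 X$)
$O{\left(h \right)} = \frac{81}{8}$ ($O{\left(h \right)} = \frac{1}{8} \cdot 81 = \frac{81}{8}$)
$H{\left(s \right)} = 2 s \left(1 + s\right)$ ($H{\left(s \right)} = \left(s + 1\right) 2 s = \left(1 + s\right) 2 s = 2 s \left(1 + s\right)$)
$l{\left(S \right)} = 6 S \left(1 + S\right)$ ($l{\left(S \right)} = 3 \cdot 2 S \left(1 + S\right) = 6 S \left(1 + S\right)$)
$\frac{1}{l{\left(w{\left(-11 \right)} \right)} + O{\left(x \right)}} = \frac{1}{6 \cdot 4 \left(-11\right) \left(1 + 4 \left(-11\right)\right) + \frac{81}{8}} = \frac{1}{6 \left(-44\right) \left(1 - 44\right) + \frac{81}{8}} = \frac{1}{6 \left(-44\right) \left(-43\right) + \frac{81}{8}} = \frac{1}{11352 + \frac{81}{8}} = \frac{1}{\frac{90897}{8}} = \frac{8}{90897}$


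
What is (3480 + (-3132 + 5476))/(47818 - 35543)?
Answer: 5824/12275 ≈ 0.47446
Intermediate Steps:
(3480 + (-3132 + 5476))/(47818 - 35543) = (3480 + 2344)/12275 = 5824*(1/12275) = 5824/12275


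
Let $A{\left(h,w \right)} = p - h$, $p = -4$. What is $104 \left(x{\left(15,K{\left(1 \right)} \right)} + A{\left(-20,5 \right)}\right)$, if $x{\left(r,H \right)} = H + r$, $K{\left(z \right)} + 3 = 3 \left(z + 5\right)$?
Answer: $4784$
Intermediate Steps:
$K{\left(z \right)} = 12 + 3 z$ ($K{\left(z \right)} = -3 + 3 \left(z + 5\right) = -3 + 3 \left(5 + z\right) = -3 + \left(15 + 3 z\right) = 12 + 3 z$)
$A{\left(h,w \right)} = -4 - h$
$104 \left(x{\left(15,K{\left(1 \right)} \right)} + A{\left(-20,5 \right)}\right) = 104 \left(\left(\left(12 + 3 \cdot 1\right) + 15\right) - -16\right) = 104 \left(\left(\left(12 + 3\right) + 15\right) + \left(-4 + 20\right)\right) = 104 \left(\left(15 + 15\right) + 16\right) = 104 \left(30 + 16\right) = 104 \cdot 46 = 4784$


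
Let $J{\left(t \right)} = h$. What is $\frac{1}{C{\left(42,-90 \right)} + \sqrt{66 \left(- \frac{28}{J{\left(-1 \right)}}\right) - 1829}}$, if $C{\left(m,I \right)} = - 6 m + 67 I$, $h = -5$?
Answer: $- \frac{31410}{197324917} - \frac{i \sqrt{36485}}{197324917} \approx -0.00015918 - 9.68 \cdot 10^{-7} i$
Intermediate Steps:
$J{\left(t \right)} = -5$
$\frac{1}{C{\left(42,-90 \right)} + \sqrt{66 \left(- \frac{28}{J{\left(-1 \right)}}\right) - 1829}} = \frac{1}{\left(\left(-6\right) 42 + 67 \left(-90\right)\right) + \sqrt{66 \left(- \frac{28}{-5}\right) - 1829}} = \frac{1}{\left(-252 - 6030\right) + \sqrt{66 \left(\left(-28\right) \left(- \frac{1}{5}\right)\right) - 1829}} = \frac{1}{-6282 + \sqrt{66 \cdot \frac{28}{5} - 1829}} = \frac{1}{-6282 + \sqrt{\frac{1848}{5} - 1829}} = \frac{1}{-6282 + \sqrt{- \frac{7297}{5}}} = \frac{1}{-6282 + \frac{i \sqrt{36485}}{5}}$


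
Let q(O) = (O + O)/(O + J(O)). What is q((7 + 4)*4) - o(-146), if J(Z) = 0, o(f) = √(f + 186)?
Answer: 2 - 2*√10 ≈ -4.3246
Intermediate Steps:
o(f) = √(186 + f)
q(O) = 2 (q(O) = (O + O)/(O + 0) = (2*O)/O = 2)
q((7 + 4)*4) - o(-146) = 2 - √(186 - 146) = 2 - √40 = 2 - 2*√10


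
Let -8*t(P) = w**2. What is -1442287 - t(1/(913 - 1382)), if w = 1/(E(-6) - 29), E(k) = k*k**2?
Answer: -692586217399/480200 ≈ -1.4423e+6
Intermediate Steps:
E(k) = k**3
w = -1/245 (w = 1/((-6)**3 - 29) = 1/(-216 - 29) = 1/(-245) = -1/245 ≈ -0.0040816)
t(P) = -1/480200 (t(P) = -(-1/245)**2/8 = -1/8*1/60025 = -1/480200)
-1442287 - t(1/(913 - 1382)) = -1442287 - 1*(-1/480200) = -1442287 + 1/480200 = -692586217399/480200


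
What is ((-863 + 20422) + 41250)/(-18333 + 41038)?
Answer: 60809/22705 ≈ 2.6782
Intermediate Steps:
((-863 + 20422) + 41250)/(-18333 + 41038) = (19559 + 41250)/22705 = 60809*(1/22705) = 60809/22705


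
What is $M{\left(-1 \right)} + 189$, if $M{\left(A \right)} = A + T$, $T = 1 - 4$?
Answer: $185$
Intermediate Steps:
$T = -3$
$M{\left(A \right)} = -3 + A$ ($M{\left(A \right)} = A - 3 = -3 + A$)
$M{\left(-1 \right)} + 189 = \left(-3 - 1\right) + 189 = -4 + 189 = 185$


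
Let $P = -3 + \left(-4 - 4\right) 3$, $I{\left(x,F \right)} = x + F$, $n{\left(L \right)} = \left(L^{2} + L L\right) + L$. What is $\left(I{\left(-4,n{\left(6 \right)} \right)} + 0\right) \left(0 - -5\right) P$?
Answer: $-9990$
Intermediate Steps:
$n{\left(L \right)} = L + 2 L^{2}$ ($n{\left(L \right)} = \left(L^{2} + L^{2}\right) + L = 2 L^{2} + L = L + 2 L^{2}$)
$I{\left(x,F \right)} = F + x$
$P = -27$ ($P = -3 - 24 = -27$)
$\left(I{\left(-4,n{\left(6 \right)} \right)} + 0\right) \left(0 - -5\right) P = \left(\left(6 \left(1 + 2 \cdot 6\right) - 4\right) + 0\right) \left(0 - -5\right) \left(-27\right) = \left(\left(6 \left(1 + 12\right) - 4\right) + 0\right) \left(0 + 5\right) \left(-27\right) = \left(\left(6 \cdot 13 - 4\right) + 0\right) 5 \left(-27\right) = \left(\left(78 - 4\right) + 0\right) 5 \left(-27\right) = \left(74 + 0\right) 5 \left(-27\right) = 74 \cdot 5 \left(-27\right) = 370 \left(-27\right) = -9990$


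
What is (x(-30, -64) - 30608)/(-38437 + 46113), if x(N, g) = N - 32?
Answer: -15335/3838 ≈ -3.9956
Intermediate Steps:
x(N, g) = -32 + N
(x(-30, -64) - 30608)/(-38437 + 46113) = ((-32 - 30) - 30608)/(-38437 + 46113) = (-62 - 30608)/7676 = -30670*1/7676 = -15335/3838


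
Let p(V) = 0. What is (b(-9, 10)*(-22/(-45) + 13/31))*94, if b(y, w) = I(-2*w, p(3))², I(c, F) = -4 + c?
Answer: 7622272/155 ≈ 49176.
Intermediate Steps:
b(y, w) = (-4 - 2*w)²
(b(-9, 10)*(-22/(-45) + 13/31))*94 = ((4*(2 + 10)²)*(-22/(-45) + 13/31))*94 = ((4*12²)*(-22*(-1/45) + 13*(1/31)))*94 = ((4*144)*(22/45 + 13/31))*94 = (576*(1267/1395))*94 = (81088/155)*94 = 7622272/155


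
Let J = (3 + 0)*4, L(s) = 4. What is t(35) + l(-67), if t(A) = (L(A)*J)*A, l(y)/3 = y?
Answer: 1479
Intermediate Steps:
l(y) = 3*y
J = 12 (J = 3*4 = 12)
t(A) = 48*A (t(A) = (4*12)*A = 48*A)
t(35) + l(-67) = 48*35 + 3*(-67) = 1680 - 201 = 1479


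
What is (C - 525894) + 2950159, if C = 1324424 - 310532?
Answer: 3438157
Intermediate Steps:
C = 1013892
(C - 525894) + 2950159 = (1013892 - 525894) + 2950159 = 487998 + 2950159 = 3438157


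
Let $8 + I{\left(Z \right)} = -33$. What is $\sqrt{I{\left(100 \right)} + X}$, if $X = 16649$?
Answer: $4 \sqrt{1038} \approx 128.87$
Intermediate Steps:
$I{\left(Z \right)} = -41$ ($I{\left(Z \right)} = -8 - 33 = -41$)
$\sqrt{I{\left(100 \right)} + X} = \sqrt{-41 + 16649} = \sqrt{16608} = 4 \sqrt{1038}$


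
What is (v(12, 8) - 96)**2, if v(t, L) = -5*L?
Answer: 18496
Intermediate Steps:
(v(12, 8) - 96)**2 = (-5*8 - 96)**2 = (-40 - 96)**2 = (-136)**2 = 18496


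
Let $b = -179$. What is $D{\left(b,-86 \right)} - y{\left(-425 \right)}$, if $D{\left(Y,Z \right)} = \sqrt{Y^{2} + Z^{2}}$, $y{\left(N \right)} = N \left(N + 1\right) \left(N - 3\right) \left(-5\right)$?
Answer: $-385628000 + \sqrt{39437} \approx -3.8563 \cdot 10^{8}$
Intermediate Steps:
$y{\left(N \right)} = - 5 N \left(1 + N\right) \left(-3 + N\right)$ ($y{\left(N \right)} = N \left(1 + N\right) \left(-3 + N\right) \left(-5\right) = - 5 N \left(1 + N\right) \left(-3 + N\right)$)
$D{\left(b,-86 \right)} - y{\left(-425 \right)} = \sqrt{\left(-179\right)^{2} + \left(-86\right)^{2}} - 5 \left(-425\right) \left(3 - \left(-425\right)^{2} + 2 \left(-425\right)\right) = \sqrt{32041 + 7396} - 5 \left(-425\right) \left(3 - 180625 - 850\right) = \sqrt{39437} - 5 \left(-425\right) \left(3 - 180625 - 850\right) = \sqrt{39437} - 5 \left(-425\right) \left(-181472\right) = \sqrt{39437} - 385628000 = -385628000 + \sqrt{39437}$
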